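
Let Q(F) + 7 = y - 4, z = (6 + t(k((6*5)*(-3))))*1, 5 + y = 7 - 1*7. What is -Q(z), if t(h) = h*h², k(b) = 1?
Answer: 16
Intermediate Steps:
t(h) = h³
y = -5 (y = -5 + (7 - 1*7) = -5 + (7 - 7) = -5 + 0 = -5)
z = 7 (z = (6 + 1³)*1 = (6 + 1)*1 = 7*1 = 7)
Q(F) = -16 (Q(F) = -7 + (-5 - 4) = -7 - 9 = -16)
-Q(z) = -1*(-16) = 16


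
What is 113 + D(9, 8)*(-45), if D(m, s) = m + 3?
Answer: -427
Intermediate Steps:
D(m, s) = 3 + m
113 + D(9, 8)*(-45) = 113 + (3 + 9)*(-45) = 113 + 12*(-45) = 113 - 540 = -427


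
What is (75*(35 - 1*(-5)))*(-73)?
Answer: -219000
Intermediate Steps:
(75*(35 - 1*(-5)))*(-73) = (75*(35 + 5))*(-73) = (75*40)*(-73) = 3000*(-73) = -219000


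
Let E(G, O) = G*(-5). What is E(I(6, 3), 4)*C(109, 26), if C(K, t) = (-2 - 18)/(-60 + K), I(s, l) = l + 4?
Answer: 100/7 ≈ 14.286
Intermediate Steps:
I(s, l) = 4 + l
C(K, t) = -20/(-60 + K)
E(G, O) = -5*G
E(I(6, 3), 4)*C(109, 26) = (-5*(4 + 3))*(-20/(-60 + 109)) = (-5*7)*(-20/49) = -(-700)/49 = -35*(-20/49) = 100/7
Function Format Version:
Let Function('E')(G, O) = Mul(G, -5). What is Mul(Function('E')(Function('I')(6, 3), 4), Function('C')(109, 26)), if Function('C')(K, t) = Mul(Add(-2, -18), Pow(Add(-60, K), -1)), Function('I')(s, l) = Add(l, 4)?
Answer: Rational(100, 7) ≈ 14.286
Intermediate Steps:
Function('I')(s, l) = Add(4, l)
Function('C')(K, t) = Mul(-20, Pow(Add(-60, K), -1))
Function('E')(G, O) = Mul(-5, G)
Mul(Function('E')(Function('I')(6, 3), 4), Function('C')(109, 26)) = Mul(Mul(-5, Add(4, 3)), Mul(-20, Pow(Add(-60, 109), -1))) = Mul(Mul(-5, 7), Mul(-20, Pow(49, -1))) = Mul(-35, Mul(-20, Rational(1, 49))) = Mul(-35, Rational(-20, 49)) = Rational(100, 7)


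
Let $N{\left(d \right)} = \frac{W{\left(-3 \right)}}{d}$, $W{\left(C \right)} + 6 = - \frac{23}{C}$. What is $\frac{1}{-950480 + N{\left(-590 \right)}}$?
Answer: $- \frac{354}{336469921} \approx -1.0521 \cdot 10^{-6}$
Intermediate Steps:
$W{\left(C \right)} = -6 - \frac{23}{C}$
$N{\left(d \right)} = \frac{5}{3 d}$ ($N{\left(d \right)} = \frac{-6 - \frac{23}{-3}}{d} = \frac{-6 - - \frac{23}{3}}{d} = \frac{-6 + \frac{23}{3}}{d} = \frac{5}{3 d}$)
$\frac{1}{-950480 + N{\left(-590 \right)}} = \frac{1}{-950480 + \frac{5}{3 \left(-590\right)}} = \frac{1}{-950480 + \frac{5}{3} \left(- \frac{1}{590}\right)} = \frac{1}{-950480 - \frac{1}{354}} = \frac{1}{- \frac{336469921}{354}} = - \frac{354}{336469921}$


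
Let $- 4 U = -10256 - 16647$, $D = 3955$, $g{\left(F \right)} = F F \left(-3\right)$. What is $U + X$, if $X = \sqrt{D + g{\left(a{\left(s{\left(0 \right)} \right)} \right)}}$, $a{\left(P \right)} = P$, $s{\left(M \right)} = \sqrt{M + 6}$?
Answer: $\frac{26903}{4} + \sqrt{3937} \approx 6788.5$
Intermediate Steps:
$s{\left(M \right)} = \sqrt{6 + M}$
$g{\left(F \right)} = - 3 F^{2}$ ($g{\left(F \right)} = F^{2} \left(-3\right) = - 3 F^{2}$)
$U = \frac{26903}{4}$ ($U = - \frac{-10256 - 16647}{4} = \left(- \frac{1}{4}\right) \left(-26903\right) = \frac{26903}{4} \approx 6725.8$)
$X = \sqrt{3937}$ ($X = \sqrt{3955 - 3 \left(\sqrt{6 + 0}\right)^{2}} = \sqrt{3955 - 3 \left(\sqrt{6}\right)^{2}} = \sqrt{3955 - 18} = \sqrt{3937} \approx 62.746$)
$U + X = \frac{26903}{4} + \sqrt{3937}$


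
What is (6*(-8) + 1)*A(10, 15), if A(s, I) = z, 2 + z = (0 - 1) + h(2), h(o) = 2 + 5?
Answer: -188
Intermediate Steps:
h(o) = 7
z = 4 (z = -2 + ((0 - 1) + 7) = -2 + (-1 + 7) = -2 + 6 = 4)
A(s, I) = 4
(6*(-8) + 1)*A(10, 15) = (6*(-8) + 1)*4 = (-48 + 1)*4 = -47*4 = -188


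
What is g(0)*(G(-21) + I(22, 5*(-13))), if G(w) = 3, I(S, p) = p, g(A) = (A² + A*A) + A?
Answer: 0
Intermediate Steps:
g(A) = A + 2*A² (g(A) = (A² + A²) + A = 2*A² + A = A + 2*A²)
g(0)*(G(-21) + I(22, 5*(-13))) = (0*(1 + 2*0))*(3 + 5*(-13)) = (0*(1 + 0))*(3 - 65) = (0*1)*(-62) = 0*(-62) = 0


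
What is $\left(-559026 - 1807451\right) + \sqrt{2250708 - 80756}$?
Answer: $-2366477 + 4 \sqrt{135622} \approx -2.365 \cdot 10^{6}$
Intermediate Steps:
$\left(-559026 - 1807451\right) + \sqrt{2250708 - 80756} = -2366477 + \sqrt{2169952} = -2366477 + 4 \sqrt{135622}$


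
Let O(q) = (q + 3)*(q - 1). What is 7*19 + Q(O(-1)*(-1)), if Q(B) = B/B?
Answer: 134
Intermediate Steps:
O(q) = (-1 + q)*(3 + q) (O(q) = (3 + q)*(-1 + q) = (-1 + q)*(3 + q))
Q(B) = 1
7*19 + Q(O(-1)*(-1)) = 7*19 + 1 = 133 + 1 = 134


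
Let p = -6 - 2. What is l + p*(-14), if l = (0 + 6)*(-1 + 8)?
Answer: 154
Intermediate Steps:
l = 42 (l = 6*7 = 42)
p = -8
l + p*(-14) = 42 - 8*(-14) = 42 + 112 = 154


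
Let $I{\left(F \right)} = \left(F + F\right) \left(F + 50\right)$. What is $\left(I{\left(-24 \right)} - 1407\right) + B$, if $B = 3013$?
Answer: $358$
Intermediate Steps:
$I{\left(F \right)} = 2 F \left(50 + F\right)$
$\left(I{\left(-24 \right)} - 1407\right) + B = \left(2 \left(-24\right) \left(50 - 24\right) - 1407\right) + 3013 = \left(2 \left(-24\right) 26 - 1407\right) + 3013 = \left(-1248 - 1407\right) + 3013 = -2655 + 3013 = 358$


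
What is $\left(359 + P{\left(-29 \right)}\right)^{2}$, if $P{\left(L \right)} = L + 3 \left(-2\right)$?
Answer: $104976$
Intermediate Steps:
$P{\left(L \right)} = -6 + L$ ($P{\left(L \right)} = L - 6 = -6 + L$)
$\left(359 + P{\left(-29 \right)}\right)^{2} = \left(359 - 35\right)^{2} = 324^{2} = 104976$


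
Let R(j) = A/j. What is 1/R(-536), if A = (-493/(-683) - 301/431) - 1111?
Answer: 157783928/327041503 ≈ 0.48246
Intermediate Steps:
A = -327041503/294373 (A = (-493*(-1/683) - 301*1/431) - 1111 = (493/683 - 301/431) - 1111 = 6900/294373 - 1111 = -327041503/294373 ≈ -1111.0)
R(j) = -327041503/(294373*j)
1/R(-536) = 1/(-327041503/294373/(-536)) = 1/(-327041503/294373*(-1/536)) = 1/(327041503/157783928) = 157783928/327041503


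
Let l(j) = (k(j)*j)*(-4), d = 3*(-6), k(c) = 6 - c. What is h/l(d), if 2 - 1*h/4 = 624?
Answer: -311/216 ≈ -1.4398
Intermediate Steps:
d = -18
h = -2488 (h = 8 - 4*624 = 8 - 2496 = -2488)
l(j) = -4*j*(6 - j) (l(j) = ((6 - j)*j)*(-4) = (j*(6 - j))*(-4) = -4*j*(6 - j))
h/l(d) = -2488*(-1/(72*(-6 - 18))) = -2488/(4*(-18)*(-24)) = -2488/1728 = -2488*1/1728 = -311/216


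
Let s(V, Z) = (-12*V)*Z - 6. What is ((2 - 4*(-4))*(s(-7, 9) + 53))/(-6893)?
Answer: -14454/6893 ≈ -2.0969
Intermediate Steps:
s(V, Z) = -6 - 12*V*Z (s(V, Z) = -12*V*Z - 6 = -6 - 12*V*Z)
((2 - 4*(-4))*(s(-7, 9) + 53))/(-6893) = ((2 - 4*(-4))*((-6 - 12*(-7)*9) + 53))/(-6893) = ((2 + 16)*((-6 + 756) + 53))*(-1/6893) = (18*(750 + 53))*(-1/6893) = (18*803)*(-1/6893) = 14454*(-1/6893) = -14454/6893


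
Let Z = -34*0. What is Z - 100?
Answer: -100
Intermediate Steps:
Z = 0
Z - 100 = 0 - 100 = -100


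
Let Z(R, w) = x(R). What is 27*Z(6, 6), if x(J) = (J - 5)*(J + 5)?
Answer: 297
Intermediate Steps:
x(J) = (-5 + J)*(5 + J)
Z(R, w) = -25 + R²
27*Z(6, 6) = 27*(-25 + 6²) = 27*(-25 + 36) = 27*11 = 297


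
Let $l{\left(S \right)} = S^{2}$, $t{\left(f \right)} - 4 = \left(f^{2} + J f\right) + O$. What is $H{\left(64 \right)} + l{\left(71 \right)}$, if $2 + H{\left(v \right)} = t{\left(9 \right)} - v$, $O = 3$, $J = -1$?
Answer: $5054$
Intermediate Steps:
$t{\left(f \right)} = 7 + f^{2} - f$ ($t{\left(f \right)} = 4 + \left(\left(f^{2} - f\right) + 3\right) = 4 + \left(3 + f^{2} - f\right) = 7 + f^{2} - f$)
$H{\left(v \right)} = 77 - v$ ($H{\left(v \right)} = -2 - \left(-79 + v\right) = 77 - v$)
$H{\left(64 \right)} + l{\left(71 \right)} = \left(77 - 64\right) + 71^{2} = \left(77 - 64\right) + 5041 = 13 + 5041 = 5054$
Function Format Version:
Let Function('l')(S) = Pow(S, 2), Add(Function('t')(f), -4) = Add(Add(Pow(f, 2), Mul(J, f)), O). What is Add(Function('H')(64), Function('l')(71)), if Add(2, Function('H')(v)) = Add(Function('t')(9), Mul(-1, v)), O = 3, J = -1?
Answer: 5054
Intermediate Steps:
Function('t')(f) = Add(7, Pow(f, 2), Mul(-1, f)) (Function('t')(f) = Add(4, Add(Add(Pow(f, 2), Mul(-1, f)), 3)) = Add(4, Add(3, Pow(f, 2), Mul(-1, f))) = Add(7, Pow(f, 2), Mul(-1, f)))
Function('H')(v) = Add(77, Mul(-1, v)) (Function('H')(v) = Add(-2, Add(Add(7, Pow(9, 2), Mul(-1, 9)), Mul(-1, v))) = Add(-2, Add(Add(7, 81, -9), Mul(-1, v))) = Add(-2, Add(79, Mul(-1, v))) = Add(77, Mul(-1, v)))
Add(Function('H')(64), Function('l')(71)) = Add(Add(77, Mul(-1, 64)), Pow(71, 2)) = Add(Add(77, -64), 5041) = Add(13, 5041) = 5054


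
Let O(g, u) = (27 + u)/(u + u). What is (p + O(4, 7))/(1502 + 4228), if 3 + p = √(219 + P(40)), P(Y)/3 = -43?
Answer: -2/20055 + √10/1910 ≈ 0.0015559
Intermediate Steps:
P(Y) = -129 (P(Y) = 3*(-43) = -129)
O(g, u) = (27 + u)/(2*u) (O(g, u) = (27 + u)/((2*u)) = (27 + u)*(1/(2*u)) = (27 + u)/(2*u))
p = -3 + 3*√10 (p = -3 + √(219 - 129) = -3 + √90 = -3 + 3*√10 ≈ 6.4868)
(p + O(4, 7))/(1502 + 4228) = ((-3 + 3*√10) + (½)*(27 + 7)/7)/(1502 + 4228) = ((-3 + 3*√10) + (½)*(⅐)*34)/5730 = ((-3 + 3*√10) + 17/7)*(1/5730) = (-4/7 + 3*√10)*(1/5730) = -2/20055 + √10/1910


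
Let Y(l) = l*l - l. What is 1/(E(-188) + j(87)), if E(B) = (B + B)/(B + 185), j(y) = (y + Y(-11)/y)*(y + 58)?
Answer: 3/38881 ≈ 7.7158e-5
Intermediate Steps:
Y(l) = l² - l
j(y) = (58 + y)*(y + 132/y) (j(y) = (y + (-11*(-1 - 11))/y)*(y + 58) = (y + (-11*(-12))/y)*(58 + y) = (y + 132/y)*(58 + y) = (58 + y)*(y + 132/y))
E(B) = 2*B/(185 + B) (E(B) = (2*B)/(185 + B) = 2*B/(185 + B))
1/(E(-188) + j(87)) = 1/(2*(-188)/(185 - 188) + (132 + 87² + 58*87 + 7656/87)) = 1/(2*(-188)/(-3) + (132 + 7569 + 5046 + 7656*(1/87))) = 1/(2*(-188)*(-⅓) + (132 + 7569 + 5046 + 88)) = 1/(376/3 + 12835) = 1/(38881/3) = 3/38881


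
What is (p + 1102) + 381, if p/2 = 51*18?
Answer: 3319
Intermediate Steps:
p = 1836 (p = 2*(51*18) = 2*918 = 1836)
(p + 1102) + 381 = (1836 + 1102) + 381 = 2938 + 381 = 3319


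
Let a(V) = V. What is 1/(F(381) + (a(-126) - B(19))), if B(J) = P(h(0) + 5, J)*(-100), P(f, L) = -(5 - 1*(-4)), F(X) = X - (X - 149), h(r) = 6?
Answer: -1/877 ≈ -0.0011403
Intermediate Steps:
F(X) = 149 (F(X) = X - (-149 + X) = X + (149 - X) = 149)
P(f, L) = -9 (P(f, L) = -(5 + 4) = -1*9 = -9)
B(J) = 900 (B(J) = -9*(-100) = 900)
1/(F(381) + (a(-126) - B(19))) = 1/(149 + (-126 - 1*900)) = 1/(149 + (-126 - 900)) = 1/(149 - 1026) = 1/(-877) = -1/877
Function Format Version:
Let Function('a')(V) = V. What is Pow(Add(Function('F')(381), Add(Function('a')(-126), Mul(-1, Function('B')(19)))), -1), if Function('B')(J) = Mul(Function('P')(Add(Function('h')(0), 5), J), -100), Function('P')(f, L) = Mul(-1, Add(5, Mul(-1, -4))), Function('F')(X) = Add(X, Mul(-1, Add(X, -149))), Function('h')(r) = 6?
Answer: Rational(-1, 877) ≈ -0.0011403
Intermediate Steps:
Function('F')(X) = 149 (Function('F')(X) = Add(X, Mul(-1, Add(-149, X))) = Add(X, Add(149, Mul(-1, X))) = 149)
Function('P')(f, L) = -9 (Function('P')(f, L) = Mul(-1, Add(5, 4)) = Mul(-1, 9) = -9)
Function('B')(J) = 900 (Function('B')(J) = Mul(-9, -100) = 900)
Pow(Add(Function('F')(381), Add(Function('a')(-126), Mul(-1, Function('B')(19)))), -1) = Pow(Add(149, Add(-126, Mul(-1, 900))), -1) = Pow(Add(149, Add(-126, -900)), -1) = Pow(Add(149, -1026), -1) = Pow(-877, -1) = Rational(-1, 877)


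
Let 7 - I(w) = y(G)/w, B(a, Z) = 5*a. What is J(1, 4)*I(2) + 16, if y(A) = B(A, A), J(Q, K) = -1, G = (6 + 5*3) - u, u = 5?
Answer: 49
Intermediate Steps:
G = 16 (G = (6 + 5*3) - 1*5 = (6 + 15) - 5 = 21 - 5 = 16)
y(A) = 5*A
I(w) = 7 - 80/w (I(w) = 7 - 5*16/w = 7 - 80/w)
J(1, 4)*I(2) + 16 = -(7 - 80/2) + 16 = -(7 - 80*½) + 16 = -(7 - 40) + 16 = -1*(-33) + 16 = 33 + 16 = 49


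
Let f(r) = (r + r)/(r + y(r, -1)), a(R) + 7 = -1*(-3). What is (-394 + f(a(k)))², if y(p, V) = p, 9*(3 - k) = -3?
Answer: 154449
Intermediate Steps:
k = 10/3 (k = 3 - ⅑*(-3) = 3 + ⅓ = 10/3 ≈ 3.3333)
a(R) = -4 (a(R) = -7 - 1*(-3) = -7 + 3 = -4)
f(r) = 1 (f(r) = (r + r)/(r + r) = (2*r)/((2*r)) = (2*r)*(1/(2*r)) = 1)
(-394 + f(a(k)))² = (-394 + 1)² = (-393)² = 154449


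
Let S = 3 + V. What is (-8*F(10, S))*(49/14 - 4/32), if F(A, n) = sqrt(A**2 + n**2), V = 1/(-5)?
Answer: -54*sqrt(674)/5 ≈ -280.38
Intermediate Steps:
V = -1/5 ≈ -0.20000
S = 14/5 (S = 3 - 1/5 = 14/5 ≈ 2.8000)
(-8*F(10, S))*(49/14 - 4/32) = (-8*sqrt(10**2 + (14/5)**2))*(49/14 - 4/32) = (-8*sqrt(100 + 196/25))*(49*(1/14) - 4*1/32) = (-16*sqrt(674)/5)*(7/2 - 1/8) = -16*sqrt(674)/5*(27/8) = -54*sqrt(674)/5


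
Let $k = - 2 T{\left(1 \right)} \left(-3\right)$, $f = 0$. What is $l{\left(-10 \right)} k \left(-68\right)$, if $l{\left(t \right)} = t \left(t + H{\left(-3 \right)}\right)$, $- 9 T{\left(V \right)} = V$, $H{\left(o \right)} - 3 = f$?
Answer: $\frac{9520}{3} \approx 3173.3$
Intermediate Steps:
$H{\left(o \right)} = 3$ ($H{\left(o \right)} = 3 + 0 = 3$)
$T{\left(V \right)} = - \frac{V}{9}$
$l{\left(t \right)} = t \left(3 + t\right)$ ($l{\left(t \right)} = t \left(t + 3\right) = t \left(3 + t\right)$)
$k = - \frac{2}{3}$ ($k = - 2 \left(\left(- \frac{1}{9}\right) 1\right) \left(-3\right) = \left(-2\right) \left(- \frac{1}{9}\right) \left(-3\right) = \frac{2}{9} \left(-3\right) = - \frac{2}{3} \approx -0.66667$)
$l{\left(-10 \right)} k \left(-68\right) = - 10 \left(3 - 10\right) \left(- \frac{2}{3}\right) \left(-68\right) = \left(-10\right) \left(-7\right) \left(- \frac{2}{3}\right) \left(-68\right) = 70 \left(- \frac{2}{3}\right) \left(-68\right) = \left(- \frac{140}{3}\right) \left(-68\right) = \frac{9520}{3}$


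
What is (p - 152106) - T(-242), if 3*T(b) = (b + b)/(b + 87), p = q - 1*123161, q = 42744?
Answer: -108123679/465 ≈ -2.3252e+5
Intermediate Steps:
p = -80417 (p = 42744 - 1*123161 = 42744 - 123161 = -80417)
T(b) = 2*b/(3*(87 + b)) (T(b) = ((b + b)/(b + 87))/3 = ((2*b)/(87 + b))/3 = (2*b/(87 + b))/3 = 2*b/(3*(87 + b)))
(p - 152106) - T(-242) = (-80417 - 152106) - 2*(-242)/(3*(87 - 242)) = -232523 - 2*(-242)/(3*(-155)) = -232523 - 2*(-242)*(-1)/(3*155) = -232523 - 1*484/465 = -232523 - 484/465 = -108123679/465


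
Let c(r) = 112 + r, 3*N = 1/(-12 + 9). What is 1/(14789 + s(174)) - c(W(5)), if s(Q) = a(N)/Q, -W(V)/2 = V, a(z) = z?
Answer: -2362274880/23159573 ≈ -102.00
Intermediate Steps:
N = -1/9 (N = 1/(3*(-12 + 9)) = (1/3)/(-3) = (1/3)*(-1/3) = -1/9 ≈ -0.11111)
W(V) = -2*V
s(Q) = -1/(9*Q)
1/(14789 + s(174)) - c(W(5)) = 1/(14789 - 1/9/174) - (112 - 2*5) = 1/(14789 - 1/9*1/174) - (112 - 10) = 1/(14789 - 1/1566) - 1*102 = 1/(23159573/1566) - 102 = 1566/23159573 - 102 = -2362274880/23159573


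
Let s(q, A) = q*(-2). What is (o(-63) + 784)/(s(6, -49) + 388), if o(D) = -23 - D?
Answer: 103/47 ≈ 2.1915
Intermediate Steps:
s(q, A) = -2*q
(o(-63) + 784)/(s(6, -49) + 388) = ((-23 - 1*(-63)) + 784)/(-2*6 + 388) = ((-23 + 63) + 784)/(-12 + 388) = (40 + 784)/376 = 824*(1/376) = 103/47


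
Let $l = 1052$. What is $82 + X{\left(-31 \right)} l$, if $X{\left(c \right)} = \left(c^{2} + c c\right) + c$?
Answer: $1989414$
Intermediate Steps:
$X{\left(c \right)} = c + 2 c^{2}$ ($X{\left(c \right)} = \left(c^{2} + c^{2}\right) + c = 2 c^{2} + c = c + 2 c^{2}$)
$82 + X{\left(-31 \right)} l = 82 + - 31 \left(1 + 2 \left(-31\right)\right) 1052 = 82 + - 31 \left(1 - 62\right) 1052 = 82 + \left(-31\right) \left(-61\right) 1052 = 82 + 1891 \cdot 1052 = 82 + 1989332 = 1989414$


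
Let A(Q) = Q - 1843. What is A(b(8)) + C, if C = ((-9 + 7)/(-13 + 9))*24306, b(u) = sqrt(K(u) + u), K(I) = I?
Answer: 10314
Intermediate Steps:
b(u) = sqrt(2)*sqrt(u) (b(u) = sqrt(u + u) = sqrt(2*u) = sqrt(2)*sqrt(u))
A(Q) = -1843 + Q
C = 12153 (C = -2/(-4)*24306 = -2*(-1/4)*24306 = (1/2)*24306 = 12153)
A(b(8)) + C = (-1843 + sqrt(2)*sqrt(8)) + 12153 = (-1843 + sqrt(2)*(2*sqrt(2))) + 12153 = (-1843 + 4) + 12153 = -1839 + 12153 = 10314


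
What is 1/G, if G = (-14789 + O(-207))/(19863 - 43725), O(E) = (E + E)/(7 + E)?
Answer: 2386200/1478693 ≈ 1.6137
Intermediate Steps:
O(E) = 2*E/(7 + E) (O(E) = (2*E)/(7 + E) = 2*E/(7 + E))
G = 1478693/2386200 (G = (-14789 + 2*(-207)/(7 - 207))/(19863 - 43725) = (-14789 + 2*(-207)/(-200))/(-23862) = (-14789 + 2*(-207)*(-1/200))*(-1/23862) = (-14789 + 207/100)*(-1/23862) = -1478693/100*(-1/23862) = 1478693/2386200 ≈ 0.61969)
1/G = 1/(1478693/2386200) = 2386200/1478693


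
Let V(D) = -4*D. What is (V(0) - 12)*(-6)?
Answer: 72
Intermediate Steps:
(V(0) - 12)*(-6) = (-4*0 - 12)*(-6) = (0 - 12)*(-6) = -12*(-6) = 72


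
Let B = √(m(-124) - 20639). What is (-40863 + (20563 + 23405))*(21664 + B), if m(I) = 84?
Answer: 67266720 + 3105*I*√20555 ≈ 6.7267e+7 + 4.4516e+5*I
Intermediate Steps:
B = I*√20555 (B = √(84 - 20639) = √(-20555) = I*√20555 ≈ 143.37*I)
(-40863 + (20563 + 23405))*(21664 + B) = (-40863 + (20563 + 23405))*(21664 + I*√20555) = (-40863 + 43968)*(21664 + I*√20555) = 3105*(21664 + I*√20555) = 67266720 + 3105*I*√20555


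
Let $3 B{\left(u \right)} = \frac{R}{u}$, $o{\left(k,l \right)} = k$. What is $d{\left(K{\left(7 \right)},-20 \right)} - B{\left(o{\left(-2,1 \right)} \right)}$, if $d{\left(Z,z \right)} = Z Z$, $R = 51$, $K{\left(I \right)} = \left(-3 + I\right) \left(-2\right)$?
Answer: $\frac{145}{2} \approx 72.5$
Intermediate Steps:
$K{\left(I \right)} = 6 - 2 I$
$d{\left(Z,z \right)} = Z^{2}$
$B{\left(u \right)} = \frac{17}{u}$ ($B{\left(u \right)} = \frac{51 \frac{1}{u}}{3} = \frac{17}{u}$)
$d{\left(K{\left(7 \right)},-20 \right)} - B{\left(o{\left(-2,1 \right)} \right)} = \left(6 - 14\right)^{2} - \frac{17}{-2} = \left(6 - 14\right)^{2} - 17 \left(- \frac{1}{2}\right) = \left(-8\right)^{2} - - \frac{17}{2} = 64 + \frac{17}{2} = \frac{145}{2}$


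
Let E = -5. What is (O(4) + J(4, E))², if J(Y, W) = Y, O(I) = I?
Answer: 64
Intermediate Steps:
(O(4) + J(4, E))² = (4 + 4)² = 8² = 64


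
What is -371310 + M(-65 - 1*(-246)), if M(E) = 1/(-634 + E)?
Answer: -168203431/453 ≈ -3.7131e+5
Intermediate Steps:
-371310 + M(-65 - 1*(-246)) = -371310 + 1/(-634 + (-65 - 1*(-246))) = -371310 + 1/(-634 + (-65 + 246)) = -371310 + 1/(-634 + 181) = -371310 + 1/(-453) = -371310 - 1/453 = -168203431/453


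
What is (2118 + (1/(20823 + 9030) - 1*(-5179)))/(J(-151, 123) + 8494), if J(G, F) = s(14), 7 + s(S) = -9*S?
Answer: 217837342/249600933 ≈ 0.87274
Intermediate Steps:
s(S) = -7 - 9*S
J(G, F) = -133 (J(G, F) = -7 - 9*14 = -7 - 126 = -133)
(2118 + (1/(20823 + 9030) - 1*(-5179)))/(J(-151, 123) + 8494) = (2118 + (1/(20823 + 9030) - 1*(-5179)))/(-133 + 8494) = (2118 + (1/29853 + 5179))/8361 = (2118 + (1/29853 + 5179))*(1/8361) = (2118 + 154608688/29853)*(1/8361) = (217837342/29853)*(1/8361) = 217837342/249600933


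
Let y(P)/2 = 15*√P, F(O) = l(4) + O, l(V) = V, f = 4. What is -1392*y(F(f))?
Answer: -83520*√2 ≈ -1.1812e+5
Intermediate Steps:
F(O) = 4 + O
y(P) = 30*√P (y(P) = 2*(15*√P) = 30*√P)
-1392*y(F(f)) = -41760*√(4 + 4) = -41760*√8 = -41760*2*√2 = -83520*√2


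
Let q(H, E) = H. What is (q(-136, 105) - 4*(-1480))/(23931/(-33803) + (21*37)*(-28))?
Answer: -65172184/245147333 ≈ -0.26585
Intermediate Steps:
(q(-136, 105) - 4*(-1480))/(23931/(-33803) + (21*37)*(-28)) = (-136 - 4*(-1480))/(23931/(-33803) + (21*37)*(-28)) = (-136 + 5920)/(23931*(-1/33803) + 777*(-28)) = 5784/(-23931/33803 - 21756) = 5784/(-735441999/33803) = 5784*(-33803/735441999) = -65172184/245147333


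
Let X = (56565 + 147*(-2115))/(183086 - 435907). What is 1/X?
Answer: 252821/254340 ≈ 0.99403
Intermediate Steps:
X = 254340/252821 (X = (56565 - 310905)/(-252821) = -254340*(-1/252821) = 254340/252821 ≈ 1.0060)
1/X = 1/(254340/252821) = 252821/254340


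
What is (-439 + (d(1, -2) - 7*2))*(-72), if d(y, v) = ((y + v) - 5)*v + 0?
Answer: 31752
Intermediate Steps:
d(y, v) = v*(-5 + v + y) (d(y, v) = ((v + y) - 5)*v + 0 = (-5 + v + y)*v + 0 = v*(-5 + v + y) + 0 = v*(-5 + v + y))
(-439 + (d(1, -2) - 7*2))*(-72) = (-439 + (-2*(-5 - 2 + 1) - 7*2))*(-72) = (-439 + (-2*(-6) - 14))*(-72) = (-439 + (12 - 14))*(-72) = (-439 - 2)*(-72) = -441*(-72) = 31752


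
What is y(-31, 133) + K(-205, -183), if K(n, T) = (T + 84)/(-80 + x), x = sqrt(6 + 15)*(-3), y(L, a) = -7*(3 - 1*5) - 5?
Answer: 63819/6211 - 297*sqrt(21)/6211 ≈ 10.056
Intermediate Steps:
y(L, a) = 9 (y(L, a) = -7*(3 - 5) - 5 = -7*(-2) - 5 = 14 - 5 = 9)
x = -3*sqrt(21) (x = sqrt(21)*(-3) = -3*sqrt(21) ≈ -13.748)
K(n, T) = (84 + T)/(-80 - 3*sqrt(21)) (K(n, T) = (T + 84)/(-80 - 3*sqrt(21)) = (84 + T)/(-80 - 3*sqrt(21)))
y(-31, 133) + K(-205, -183) = 9 - (84 - 183)/(80 + 3*sqrt(21)) = 9 - 1*(-99)/(80 + 3*sqrt(21)) = 9 + 99/(80 + 3*sqrt(21))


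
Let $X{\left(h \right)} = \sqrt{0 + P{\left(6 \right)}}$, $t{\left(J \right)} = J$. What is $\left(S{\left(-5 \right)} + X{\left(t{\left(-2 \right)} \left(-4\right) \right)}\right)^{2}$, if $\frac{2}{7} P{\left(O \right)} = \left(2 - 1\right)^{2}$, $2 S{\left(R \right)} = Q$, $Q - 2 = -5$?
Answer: $\frac{\left(3 - \sqrt{14}\right)^{2}}{4} \approx 0.13751$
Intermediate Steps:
$Q = -3$ ($Q = 2 - 5 = -3$)
$S{\left(R \right)} = - \frac{3}{2}$ ($S{\left(R \right)} = \frac{1}{2} \left(-3\right) = - \frac{3}{2}$)
$P{\left(O \right)} = \frac{7}{2}$ ($P{\left(O \right)} = \frac{7 \left(2 - 1\right)^{2}}{2} = \frac{7 \cdot 1^{2}}{2} = \frac{7}{2} \cdot 1 = \frac{7}{2}$)
$X{\left(h \right)} = \frac{\sqrt{14}}{2}$ ($X{\left(h \right)} = \sqrt{0 + \frac{7}{2}} = \sqrt{\frac{7}{2}} = \frac{\sqrt{14}}{2}$)
$\left(S{\left(-5 \right)} + X{\left(t{\left(-2 \right)} \left(-4\right) \right)}\right)^{2} = \left(- \frac{3}{2} + \frac{\sqrt{14}}{2}\right)^{2}$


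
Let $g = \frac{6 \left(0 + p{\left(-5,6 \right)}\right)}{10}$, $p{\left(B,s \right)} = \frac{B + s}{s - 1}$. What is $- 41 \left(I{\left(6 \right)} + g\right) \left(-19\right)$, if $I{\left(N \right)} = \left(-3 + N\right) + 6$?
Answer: $\frac{177612}{25} \approx 7104.5$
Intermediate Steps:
$I{\left(N \right)} = 3 + N$
$p{\left(B,s \right)} = \frac{B + s}{-1 + s}$
$g = \frac{3}{25}$ ($g = \frac{6 \left(0 + \frac{-5 + 6}{-1 + 6}\right)}{10} = 6 \left(0 + \frac{1}{5} \cdot 1\right) \frac{1}{10} = 6 \left(0 + \frac{1}{5}\right) \frac{1}{10} = 6 \cdot \frac{1}{5} \cdot \frac{1}{10} = \frac{6}{5} \cdot \frac{1}{10} = \frac{3}{25} \approx 0.12$)
$- 41 \left(I{\left(6 \right)} + g\right) \left(-19\right) = - 41 \left(\left(3 + 6\right) + \frac{3}{25}\right) \left(-19\right) = - 41 \left(9 + \frac{3}{25}\right) \left(-19\right) = \left(-41\right) \frac{228}{25} \left(-19\right) = \left(- \frac{9348}{25}\right) \left(-19\right) = \frac{177612}{25}$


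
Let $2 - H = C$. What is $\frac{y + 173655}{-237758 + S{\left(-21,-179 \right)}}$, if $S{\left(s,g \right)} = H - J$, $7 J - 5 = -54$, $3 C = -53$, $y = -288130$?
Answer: $\frac{343425}{713194} \approx 0.48153$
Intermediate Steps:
$C = - \frac{53}{3}$ ($C = \frac{1}{3} \left(-53\right) = - \frac{53}{3} \approx -17.667$)
$H = \frac{59}{3}$ ($H = 2 - - \frac{53}{3} = 2 + \frac{53}{3} = \frac{59}{3} \approx 19.667$)
$J = -7$ ($J = \frac{5}{7} + \frac{1}{7} \left(-54\right) = \frac{5}{7} - \frac{54}{7} = -7$)
$S{\left(s,g \right)} = \frac{80}{3}$ ($S{\left(s,g \right)} = \frac{59}{3} - -7 = \frac{59}{3} + 7 = \frac{80}{3}$)
$\frac{y + 173655}{-237758 + S{\left(-21,-179 \right)}} = \frac{-288130 + 173655}{-237758 + \frac{80}{3}} = - \frac{114475}{- \frac{713194}{3}} = \left(-114475\right) \left(- \frac{3}{713194}\right) = \frac{343425}{713194}$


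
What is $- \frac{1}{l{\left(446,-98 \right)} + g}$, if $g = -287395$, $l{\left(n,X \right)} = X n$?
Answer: $\frac{1}{331103} \approx 3.0202 \cdot 10^{-6}$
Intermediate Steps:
$- \frac{1}{l{\left(446,-98 \right)} + g} = - \frac{1}{\left(-98\right) 446 - 287395} = - \frac{1}{-43708 - 287395} = - \frac{1}{-331103} = \left(-1\right) \left(- \frac{1}{331103}\right) = \frac{1}{331103}$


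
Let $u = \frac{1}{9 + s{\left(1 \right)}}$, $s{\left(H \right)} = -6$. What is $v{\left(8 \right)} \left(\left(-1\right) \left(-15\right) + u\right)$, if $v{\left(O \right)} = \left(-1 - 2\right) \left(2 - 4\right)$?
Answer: $92$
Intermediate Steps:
$u = \frac{1}{3}$ ($u = \frac{1}{9 - 6} = \frac{1}{3} \approx 0.33333$)
$v{\left(O \right)} = 6$ ($v{\left(O \right)} = \left(-3\right) \left(-2\right) = 6$)
$v{\left(8 \right)} \left(\left(-1\right) \left(-15\right) + u\right) = 6 \left(\left(-1\right) \left(-15\right) + \frac{1}{3}\right) = 6 \left(15 + \frac{1}{3}\right) = 6 \cdot \frac{46}{3} = 92$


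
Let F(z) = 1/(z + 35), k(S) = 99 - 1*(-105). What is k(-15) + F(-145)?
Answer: 22439/110 ≈ 203.99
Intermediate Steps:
k(S) = 204 (k(S) = 99 + 105 = 204)
F(z) = 1/(35 + z)
k(-15) + F(-145) = 204 + 1/(35 - 145) = 204 + 1/(-110) = 204 - 1/110 = 22439/110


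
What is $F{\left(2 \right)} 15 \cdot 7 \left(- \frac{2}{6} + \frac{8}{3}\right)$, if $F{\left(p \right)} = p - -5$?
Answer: $1715$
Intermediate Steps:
$F{\left(p \right)} = 5 + p$ ($F{\left(p \right)} = p + 5 = 5 + p$)
$F{\left(2 \right)} 15 \cdot 7 \left(- \frac{2}{6} + \frac{8}{3}\right) = \left(5 + 2\right) 15 \cdot 7 \left(- \frac{2}{6} + \frac{8}{3}\right) = 7 \cdot 105 \left(\left(-2\right) \frac{1}{6} + 8 \cdot \frac{1}{3}\right) = 7 \cdot 105 \left(- \frac{1}{3} + \frac{8}{3}\right) = 7 \cdot 105 \cdot \frac{7}{3} = 7 \cdot 245 = 1715$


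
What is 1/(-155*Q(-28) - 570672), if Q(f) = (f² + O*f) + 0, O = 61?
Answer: -1/427452 ≈ -2.3394e-6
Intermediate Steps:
Q(f) = f² + 61*f (Q(f) = (f² + 61*f) + 0 = f² + 61*f)
1/(-155*Q(-28) - 570672) = 1/(-(-4340)*(61 - 28) - 570672) = 1/(-(-4340)*33 - 570672) = 1/(-155*(-924) - 570672) = 1/(143220 - 570672) = 1/(-427452) = -1/427452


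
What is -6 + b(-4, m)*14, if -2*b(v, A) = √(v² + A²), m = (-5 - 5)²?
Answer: -6 - 28*√626 ≈ -706.56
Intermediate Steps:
m = 100 (m = (-10)² = 100)
b(v, A) = -√(A² + v²)/2 (b(v, A) = -√(v² + A²)/2 = -√(A² + v²)/2)
-6 + b(-4, m)*14 = -6 - √(100² + (-4)²)/2*14 = -6 - √(10000 + 16)/2*14 = -6 - 2*√626*14 = -6 - 28*√626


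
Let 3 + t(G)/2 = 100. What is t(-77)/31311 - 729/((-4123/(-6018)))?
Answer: -19623482440/18442179 ≈ -1064.1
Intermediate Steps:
t(G) = 194 (t(G) = -6 + 2*100 = -6 + 200 = 194)
t(-77)/31311 - 729/((-4123/(-6018))) = 194/31311 - 729/((-4123/(-6018))) = 194*(1/31311) - 729/((-4123*(-1/6018))) = 194/31311 - 729/4123/6018 = 194/31311 - 729*6018/4123 = 194/31311 - 4387122/4123 = -19623482440/18442179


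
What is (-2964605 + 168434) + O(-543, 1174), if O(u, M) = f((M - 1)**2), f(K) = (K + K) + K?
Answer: 1331616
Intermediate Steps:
f(K) = 3*K (f(K) = 2*K + K = 3*K)
O(u, M) = 3*(-1 + M)**2 (O(u, M) = 3*(M - 1)**2 = 3*(-1 + M)**2)
(-2964605 + 168434) + O(-543, 1174) = (-2964605 + 168434) + 3*(-1 + 1174)**2 = -2796171 + 3*1173**2 = -2796171 + 3*1375929 = -2796171 + 4127787 = 1331616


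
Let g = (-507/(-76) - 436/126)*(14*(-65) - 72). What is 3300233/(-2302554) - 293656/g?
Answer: 1593813530415737/17380006857222 ≈ 91.704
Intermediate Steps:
g = -7548143/2394 (g = (-507*(-1/76) - 436*1/126)*(-910 - 72) = (507/76 - 218/63)*(-982) = (15373/4788)*(-982) = -7548143/2394 ≈ -3152.9)
3300233/(-2302554) - 293656/g = 3300233/(-2302554) - 293656/(-7548143/2394) = 3300233*(-1/2302554) - 293656*(-2394/7548143) = -3300233/2302554 + 703012464/7548143 = 1593813530415737/17380006857222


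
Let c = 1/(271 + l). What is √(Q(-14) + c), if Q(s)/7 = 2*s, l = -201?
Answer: I*√960330/70 ≈ 13.999*I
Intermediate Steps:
Q(s) = 14*s (Q(s) = 7*(2*s) = 14*s)
c = 1/70 (c = 1/(271 - 201) = 1/70 ≈ 0.014286)
√(Q(-14) + c) = √(14*(-14) + 1/70) = √(-196 + 1/70) = √(-13719/70) = I*√960330/70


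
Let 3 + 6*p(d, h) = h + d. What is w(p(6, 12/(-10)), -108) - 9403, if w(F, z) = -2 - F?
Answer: -94053/10 ≈ -9405.3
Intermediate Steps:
p(d, h) = -1/2 + d/6 + h/6 (p(d, h) = -1/2 + (h + d)/6 = -1/2 + (d + h)/6 = -1/2 + (d/6 + h/6) = -1/2 + d/6 + h/6)
w(p(6, 12/(-10)), -108) - 9403 = (-2 - (-1/2 + (1/6)*6 + (12/(-10))/6)) - 9403 = (-2 - (-1/2 + 1 + (12*(-1/10))/6)) - 9403 = (-2 - (-1/2 + 1 + (1/6)*(-6/5))) - 9403 = (-2 - (-1/2 + 1 - 1/5)) - 9403 = (-2 - 1*3/10) - 9403 = (-2 - 3/10) - 9403 = -23/10 - 9403 = -94053/10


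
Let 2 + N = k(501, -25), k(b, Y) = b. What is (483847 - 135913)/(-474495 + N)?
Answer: -173967/236998 ≈ -0.73404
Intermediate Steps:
N = 499 (N = -2 + 501 = 499)
(483847 - 135913)/(-474495 + N) = (483847 - 135913)/(-474495 + 499) = 347934/(-473996) = 347934*(-1/473996) = -173967/236998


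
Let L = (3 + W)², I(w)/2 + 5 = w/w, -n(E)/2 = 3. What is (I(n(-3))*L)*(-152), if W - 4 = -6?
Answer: 1216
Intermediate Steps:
W = -2 (W = 4 - 6 = -2)
n(E) = -6 (n(E) = -2*3 = -6)
I(w) = -8 (I(w) = -10 + 2*(w/w) = -10 + 2*1 = -10 + 2 = -8)
L = 1 (L = (3 - 2)² = 1² = 1)
(I(n(-3))*L)*(-152) = -8*1*(-152) = -8*(-152) = 1216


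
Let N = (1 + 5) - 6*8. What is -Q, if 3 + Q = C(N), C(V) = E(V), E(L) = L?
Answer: 45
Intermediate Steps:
N = -42 (N = 6 - 48 = -42)
C(V) = V
Q = -45 (Q = -3 - 42 = -45)
-Q = -1*(-45) = 45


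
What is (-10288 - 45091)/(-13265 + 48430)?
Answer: -55379/35165 ≈ -1.5748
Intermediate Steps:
(-10288 - 45091)/(-13265 + 48430) = -55379/35165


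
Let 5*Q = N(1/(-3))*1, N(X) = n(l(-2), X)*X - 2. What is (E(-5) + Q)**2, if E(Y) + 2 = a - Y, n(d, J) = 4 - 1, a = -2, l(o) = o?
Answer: 4/25 ≈ 0.16000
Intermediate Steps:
n(d, J) = 3
N(X) = -2 + 3*X (N(X) = 3*X - 2 = -2 + 3*X)
E(Y) = -4 - Y (E(Y) = -2 + (-2 - Y) = -4 - Y)
Q = -3/5 (Q = ((-2 + 3*(1/(-3)))*1)/5 = ((-2 + 3*(1*(-1/3)))*1)/5 = ((-2 + 3*(-1/3))*1)/5 = ((-2 - 1)*1)/5 = (-3*1)/5 = (1/5)*(-3) = -3/5 ≈ -0.60000)
(E(-5) + Q)**2 = ((-4 - 1*(-5)) - 3/5)**2 = ((-4 + 5) - 3/5)**2 = (1 - 3/5)**2 = (2/5)**2 = 4/25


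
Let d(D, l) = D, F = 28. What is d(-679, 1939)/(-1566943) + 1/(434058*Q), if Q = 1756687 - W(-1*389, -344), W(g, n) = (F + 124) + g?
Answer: 73972871230273/170708795896051608 ≈ 0.00043333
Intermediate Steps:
W(g, n) = 152 + g (W(g, n) = (28 + 124) + g = 152 + g)
Q = 1756924 (Q = 1756687 - (152 - 1*389) = 1756687 - (152 - 389) = 1756687 - 1*(-237) = 1756687 + 237 = 1756924)
d(-679, 1939)/(-1566943) + 1/(434058*Q) = -679/(-1566943) + 1/(434058*1756924) = -679*(-1/1566943) + (1/434058)*(1/1756924) = 97/223849 + 1/762606917592 = 73972871230273/170708795896051608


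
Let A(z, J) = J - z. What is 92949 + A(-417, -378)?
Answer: 92988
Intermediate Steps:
92949 + A(-417, -378) = 92949 + (-378 - 1*(-417)) = 92949 + (-378 + 417) = 92949 + 39 = 92988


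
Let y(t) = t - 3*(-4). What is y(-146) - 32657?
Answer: -32791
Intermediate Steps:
y(t) = 12 + t (y(t) = t + 12 = 12 + t)
y(-146) - 32657 = (12 - 146) - 32657 = -134 - 32657 = -32791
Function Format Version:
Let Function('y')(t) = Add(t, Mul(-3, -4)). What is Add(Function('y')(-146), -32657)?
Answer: -32791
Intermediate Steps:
Function('y')(t) = Add(12, t) (Function('y')(t) = Add(t, 12) = Add(12, t))
Add(Function('y')(-146), -32657) = Add(Add(12, -146), -32657) = Add(-134, -32657) = -32791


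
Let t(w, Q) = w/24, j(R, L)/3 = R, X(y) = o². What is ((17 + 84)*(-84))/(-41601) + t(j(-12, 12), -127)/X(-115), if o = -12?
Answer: 36803/190176 ≈ 0.19352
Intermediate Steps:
X(y) = 144 (X(y) = (-12)² = 144)
j(R, L) = 3*R
t(w, Q) = w/24 (t(w, Q) = w*(1/24) = w/24)
((17 + 84)*(-84))/(-41601) + t(j(-12, 12), -127)/X(-115) = ((17 + 84)*(-84))/(-41601) + ((3*(-12))/24)/144 = (101*(-84))*(-1/41601) + ((1/24)*(-36))*(1/144) = -8484*(-1/41601) - 3/2*1/144 = 404/1981 - 1/96 = 36803/190176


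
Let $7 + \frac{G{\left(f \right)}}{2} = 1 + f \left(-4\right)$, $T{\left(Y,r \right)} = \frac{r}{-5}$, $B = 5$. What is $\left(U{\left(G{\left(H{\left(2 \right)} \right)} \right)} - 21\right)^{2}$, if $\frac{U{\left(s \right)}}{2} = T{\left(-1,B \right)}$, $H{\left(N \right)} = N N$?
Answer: $529$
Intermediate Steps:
$T{\left(Y,r \right)} = - \frac{r}{5}$ ($T{\left(Y,r \right)} = r \left(- \frac{1}{5}\right) = - \frac{r}{5}$)
$H{\left(N \right)} = N^{2}$
$G{\left(f \right)} = -12 - 8 f$ ($G{\left(f \right)} = -14 + 2 \left(1 + f \left(-4\right)\right) = -14 + 2 \left(1 - 4 f\right) = -14 - \left(-2 + 8 f\right) = -12 - 8 f$)
$U{\left(s \right)} = -2$ ($U{\left(s \right)} = 2 \left(\left(- \frac{1}{5}\right) 5\right) = 2 \left(-1\right) = -2$)
$\left(U{\left(G{\left(H{\left(2 \right)} \right)} \right)} - 21\right)^{2} = \left(-2 - 21\right)^{2} = \left(-23\right)^{2} = 529$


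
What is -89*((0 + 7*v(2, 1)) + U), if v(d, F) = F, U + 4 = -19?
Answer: 1424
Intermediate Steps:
U = -23 (U = -4 - 19 = -23)
-89*((0 + 7*v(2, 1)) + U) = -89*((0 + 7*1) - 23) = -89*((0 + 7) - 23) = -89*(7 - 23) = -89*(-16) = 1424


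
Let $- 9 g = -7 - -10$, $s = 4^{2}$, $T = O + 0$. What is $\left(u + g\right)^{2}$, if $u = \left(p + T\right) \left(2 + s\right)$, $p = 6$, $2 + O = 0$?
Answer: $\frac{46225}{9} \approx 5136.1$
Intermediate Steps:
$O = -2$ ($O = -2 + 0 = -2$)
$T = -2$ ($T = -2 + 0 = -2$)
$s = 16$
$u = 72$ ($u = \left(6 - 2\right) \left(2 + 16\right) = 4 \cdot 18 = 72$)
$g = - \frac{1}{3}$ ($g = - \frac{-7 - -10}{9} = - \frac{-7 + 10}{9} = \left(- \frac{1}{9}\right) 3 = - \frac{1}{3} \approx -0.33333$)
$\left(u + g\right)^{2} = \left(72 - \frac{1}{3}\right)^{2} = \left(\frac{215}{3}\right)^{2} = \frac{46225}{9}$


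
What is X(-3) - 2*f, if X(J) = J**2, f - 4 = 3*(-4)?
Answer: 25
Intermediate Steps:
f = -8 (f = 4 + 3*(-4) = 4 - 12 = -8)
X(-3) - 2*f = (-3)**2 - 2*(-8) = 9 + 16 = 25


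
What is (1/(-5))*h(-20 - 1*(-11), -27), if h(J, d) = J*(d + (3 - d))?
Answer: 27/5 ≈ 5.4000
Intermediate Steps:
h(J, d) = 3*J (h(J, d) = J*3 = 3*J)
(1/(-5))*h(-20 - 1*(-11), -27) = (1/(-5))*(3*(-20 - 1*(-11))) = (1*(-⅕))*(3*(-20 + 11)) = -3*(-9)/5 = -⅕*(-27) = 27/5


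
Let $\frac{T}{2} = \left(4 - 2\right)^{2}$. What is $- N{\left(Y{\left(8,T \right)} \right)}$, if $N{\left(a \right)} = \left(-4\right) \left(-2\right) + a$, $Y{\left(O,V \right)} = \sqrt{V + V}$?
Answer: $-12$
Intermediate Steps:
$T = 8$ ($T = 2 \left(4 - 2\right)^{2} = 2 \cdot 2^{2} = 2 \cdot 4 = 8$)
$Y{\left(O,V \right)} = \sqrt{2} \sqrt{V}$ ($Y{\left(O,V \right)} = \sqrt{2 V} = \sqrt{2} \sqrt{V}$)
$N{\left(a \right)} = 8 + a$
$- N{\left(Y{\left(8,T \right)} \right)} = - (8 + \sqrt{2} \sqrt{8}) = - (8 + \sqrt{2} \cdot 2 \sqrt{2}) = - (8 + 4) = \left(-1\right) 12 = -12$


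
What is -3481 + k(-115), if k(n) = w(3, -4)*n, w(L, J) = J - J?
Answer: -3481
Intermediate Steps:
w(L, J) = 0
k(n) = 0 (k(n) = 0*n = 0)
-3481 + k(-115) = -3481 + 0 = -3481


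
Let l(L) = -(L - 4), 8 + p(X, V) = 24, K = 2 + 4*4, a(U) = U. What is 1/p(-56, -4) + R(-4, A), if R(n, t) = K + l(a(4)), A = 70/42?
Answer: 289/16 ≈ 18.063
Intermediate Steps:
K = 18 (K = 2 + 16 = 18)
p(X, V) = 16 (p(X, V) = -8 + 24 = 16)
A = 5/3 (A = 70*(1/42) = 5/3 ≈ 1.6667)
l(L) = 4 - L (l(L) = -(-4 + L) = 4 - L)
R(n, t) = 18 (R(n, t) = 18 + (4 - 1*4) = 18 + (4 - 4) = 18 + 0 = 18)
1/p(-56, -4) + R(-4, A) = 1/16 + 18 = 289/16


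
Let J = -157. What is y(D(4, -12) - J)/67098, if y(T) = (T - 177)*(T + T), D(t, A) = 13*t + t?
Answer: 2556/11183 ≈ 0.22856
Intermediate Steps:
D(t, A) = 14*t
y(T) = 2*T*(-177 + T) (y(T) = (-177 + T)*(2*T) = 2*T*(-177 + T))
y(D(4, -12) - J)/67098 = (2*(14*4 - 1*(-157))*(-177 + (14*4 - 1*(-157))))/67098 = (2*(56 + 157)*(-177 + (56 + 157)))*(1/67098) = (2*213*(-177 + 213))*(1/67098) = (2*213*36)*(1/67098) = 15336*(1/67098) = 2556/11183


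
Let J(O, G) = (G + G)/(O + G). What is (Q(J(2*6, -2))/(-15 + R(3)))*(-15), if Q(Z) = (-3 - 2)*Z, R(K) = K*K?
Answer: 5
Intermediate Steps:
R(K) = K²
J(O, G) = 2*G/(G + O) (J(O, G) = (2*G)/(G + O) = 2*G/(G + O))
Q(Z) = -5*Z
(Q(J(2*6, -2))/(-15 + R(3)))*(-15) = ((-10*(-2)/(-2 + 2*6))/(-15 + 3²))*(-15) = ((-10*(-2)/(-2 + 12))/(-15 + 9))*(-15) = ((-10*(-2)/10)/(-6))*(-15) = -(-5)*2*(-2)*(⅒)/6*(-15) = -(-5)*(-2)/(6*5)*(-15) = -⅙*2*(-15) = -⅓*(-15) = 5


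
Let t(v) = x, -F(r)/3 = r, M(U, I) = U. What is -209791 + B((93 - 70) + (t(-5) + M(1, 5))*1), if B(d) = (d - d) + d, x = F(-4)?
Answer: -209755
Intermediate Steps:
F(r) = -3*r
x = 12 (x = -3*(-4) = 12)
t(v) = 12
B(d) = d (B(d) = 0 + d = d)
-209791 + B((93 - 70) + (t(-5) + M(1, 5))*1) = -209791 + ((93 - 70) + (12 + 1)*1) = -209791 + (23 + 13*1) = -209791 + (23 + 13) = -209791 + 36 = -209755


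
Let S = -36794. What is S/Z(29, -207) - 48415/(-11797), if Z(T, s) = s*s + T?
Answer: 820939776/252915883 ≈ 3.2459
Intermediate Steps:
Z(T, s) = T + s**2 (Z(T, s) = s**2 + T = T + s**2)
S/Z(29, -207) - 48415/(-11797) = -36794/(29 + (-207)**2) - 48415/(-11797) = -36794/(29 + 42849) - 48415*(-1/11797) = -36794/42878 + 48415/11797 = -36794*1/42878 + 48415/11797 = -18397/21439 + 48415/11797 = 820939776/252915883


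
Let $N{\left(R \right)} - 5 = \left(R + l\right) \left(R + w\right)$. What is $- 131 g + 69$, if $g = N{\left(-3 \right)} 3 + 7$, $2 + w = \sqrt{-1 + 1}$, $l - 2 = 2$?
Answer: $-848$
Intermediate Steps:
$l = 4$ ($l = 2 + 2 = 4$)
$w = -2$ ($w = -2 + \sqrt{-1 + 1} = -2 + \sqrt{0} = -2 + 0 = -2$)
$N{\left(R \right)} = 5 + \left(-2 + R\right) \left(4 + R\right)$ ($N{\left(R \right)} = 5 + \left(R + 4\right) \left(R - 2\right) = 5 + \left(4 + R\right) \left(-2 + R\right) = 5 + \left(-2 + R\right) \left(4 + R\right)$)
$g = 7$ ($g = \left(-3 + \left(-3\right)^{2} + 2 \left(-3\right)\right) 3 + 7 = \left(-3 + 9 - 6\right) 3 + 7 = 0 \cdot 3 + 7 = 0 + 7 = 7$)
$- 131 g + 69 = \left(-131\right) 7 + 69 = -917 + 69 = -848$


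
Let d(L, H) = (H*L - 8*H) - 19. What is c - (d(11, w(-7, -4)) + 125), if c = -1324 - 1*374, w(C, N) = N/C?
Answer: -12640/7 ≈ -1805.7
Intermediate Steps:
d(L, H) = -19 - 8*H + H*L (d(L, H) = (-8*H + H*L) - 19 = -19 - 8*H + H*L)
c = -1698 (c = -1324 - 374 = -1698)
c - (d(11, w(-7, -4)) + 125) = -1698 - ((-19 - (-32)/(-7) - 4/(-7)*11) + 125) = -1698 - ((-19 - (-32)*(-1)/7 - 4*(-⅐)*11) + 125) = -1698 - ((-19 - 8*4/7 + (4/7)*11) + 125) = -1698 - ((-19 - 32/7 + 44/7) + 125) = -1698 - (-121/7 + 125) = -1698 - 1*754/7 = -1698 - 754/7 = -12640/7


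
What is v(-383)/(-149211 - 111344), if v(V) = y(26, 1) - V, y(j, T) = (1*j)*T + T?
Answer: -2/1271 ≈ -0.0015736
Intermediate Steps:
y(j, T) = T + T*j (y(j, T) = j*T + T = T*j + T = T + T*j)
v(V) = 27 - V (v(V) = 1*(1 + 26) - V = 1*27 - V = 27 - V)
v(-383)/(-149211 - 111344) = (27 - 1*(-383))/(-149211 - 111344) = (27 + 383)/(-260555) = 410*(-1/260555) = -2/1271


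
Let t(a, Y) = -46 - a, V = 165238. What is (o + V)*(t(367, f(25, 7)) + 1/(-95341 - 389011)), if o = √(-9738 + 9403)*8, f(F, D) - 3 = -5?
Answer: -16526888050363/242176 - 200037377*I*√335/60544 ≈ -6.8243e+7 - 60473.0*I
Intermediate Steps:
f(F, D) = -2 (f(F, D) = 3 - 5 = -2)
o = 8*I*√335 (o = √(-335)*8 = (I*√335)*8 = 8*I*√335 ≈ 146.42*I)
(o + V)*(t(367, f(25, 7)) + 1/(-95341 - 389011)) = (8*I*√335 + 165238)*((-46 - 1*367) + 1/(-95341 - 389011)) = (165238 + 8*I*√335)*((-46 - 367) + 1/(-484352)) = (165238 + 8*I*√335)*(-413 - 1/484352) = (165238 + 8*I*√335)*(-200037377/484352) = -16526888050363/242176 - 200037377*I*√335/60544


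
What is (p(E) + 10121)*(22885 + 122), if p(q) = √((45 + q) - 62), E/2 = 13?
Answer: 232922868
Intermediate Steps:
E = 26 (E = 2*13 = 26)
p(q) = √(-17 + q)
(p(E) + 10121)*(22885 + 122) = (√(-17 + 26) + 10121)*(22885 + 122) = (√9 + 10121)*23007 = (3 + 10121)*23007 = 10124*23007 = 232922868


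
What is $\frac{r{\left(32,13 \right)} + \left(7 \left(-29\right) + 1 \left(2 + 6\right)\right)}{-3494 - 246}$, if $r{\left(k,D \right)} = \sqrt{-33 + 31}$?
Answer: $\frac{39}{748} - \frac{i \sqrt{2}}{3740} \approx 0.052139 - 0.00037813 i$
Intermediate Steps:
$r{\left(k,D \right)} = i \sqrt{2}$ ($r{\left(k,D \right)} = \sqrt{-2} = i \sqrt{2}$)
$\frac{r{\left(32,13 \right)} + \left(7 \left(-29\right) + 1 \left(2 + 6\right)\right)}{-3494 - 246} = \frac{i \sqrt{2} + \left(7 \left(-29\right) + 1 \left(2 + 6\right)\right)}{-3494 - 246} = \frac{i \sqrt{2} + \left(-203 + 1 \cdot 8\right)}{-3740} = \left(i \sqrt{2} + \left(-203 + 8\right)\right) \left(- \frac{1}{3740}\right) = \left(i \sqrt{2} - 195\right) \left(- \frac{1}{3740}\right) = \left(-195 + i \sqrt{2}\right) \left(- \frac{1}{3740}\right) = \frac{39}{748} - \frac{i \sqrt{2}}{3740}$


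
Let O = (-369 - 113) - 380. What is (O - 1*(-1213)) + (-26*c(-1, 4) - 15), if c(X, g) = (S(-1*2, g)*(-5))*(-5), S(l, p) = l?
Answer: 1636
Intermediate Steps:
O = -862 (O = -482 - 380 = -862)
c(X, g) = -50 (c(X, g) = (-1*2*(-5))*(-5) = -2*(-5)*(-5) = 10*(-5) = -50)
(O - 1*(-1213)) + (-26*c(-1, 4) - 15) = (-862 - 1*(-1213)) + (-26*(-50) - 15) = (-862 + 1213) + (1300 - 15) = 351 + 1285 = 1636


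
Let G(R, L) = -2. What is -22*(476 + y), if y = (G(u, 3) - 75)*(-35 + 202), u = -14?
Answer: 272426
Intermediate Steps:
y = -12859 (y = (-2 - 75)*(-35 + 202) = -77*167 = -12859)
-22*(476 + y) = -22*(476 - 12859) = -22*(-12383) = 272426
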